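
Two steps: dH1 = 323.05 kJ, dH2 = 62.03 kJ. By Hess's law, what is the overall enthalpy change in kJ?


Hess's law: enthalpy is a state function, so add the step enthalpies.
dH_total = dH1 + dH2 = 323.05 + (62.03)
dH_total = 385.08 kJ:

385.08 kJ


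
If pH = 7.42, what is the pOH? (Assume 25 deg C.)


At 25 deg C, pH + pOH = 14.
pOH = 14 - pH = 14 - 7.42
pOH = 6.58:

6.58


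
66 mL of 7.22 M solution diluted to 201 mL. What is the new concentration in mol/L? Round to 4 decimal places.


Dilution: M1*V1 = M2*V2, solve for M2.
M2 = M1*V1 / V2
M2 = 7.22 * 66 / 201
M2 = 476.52 / 201
M2 = 2.37074627 mol/L, rounded to 4 dp:

2.3707 mol/L


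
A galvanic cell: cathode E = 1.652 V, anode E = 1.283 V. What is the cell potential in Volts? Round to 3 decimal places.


Standard cell potential: E_cell = E_cathode - E_anode.
E_cell = 1.652 - (1.283)
E_cell = 0.369 V, rounded to 3 dp:

0.369 V


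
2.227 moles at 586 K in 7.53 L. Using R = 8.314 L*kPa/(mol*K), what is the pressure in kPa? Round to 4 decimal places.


PV = nRT, solve for P = nRT / V.
nRT = 2.227 * 8.314 * 586 = 10849.9529
P = 10849.9529 / 7.53
P = 1440.89679947 kPa, rounded to 4 dp:

1440.8968 kPa


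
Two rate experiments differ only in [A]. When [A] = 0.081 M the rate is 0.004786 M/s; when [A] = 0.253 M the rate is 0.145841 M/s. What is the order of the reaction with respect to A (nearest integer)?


Rate is proportional to [A]^n, so rate2/rate1 = ([A]2/[A]1)^n. Take logs to solve for n.
rate2/rate1 = 0.145841 / 0.004786 = 30.4724
[A]2/[A]1 = 0.253 / 0.081 = 3.1235
n = ln(30.4724) / ln(3.1235) = 3.0
Nearest integer order:

3


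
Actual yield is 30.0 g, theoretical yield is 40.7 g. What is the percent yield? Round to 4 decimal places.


% yield = 100 * actual / theoretical
% yield = 100 * 30.0 / 40.7
% yield = 73.71007371 %, rounded to 4 dp:

73.7101 %


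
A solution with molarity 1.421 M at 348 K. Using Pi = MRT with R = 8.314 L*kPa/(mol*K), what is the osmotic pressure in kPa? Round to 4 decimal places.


Osmotic pressure (van't Hoff): Pi = M*R*T.
RT = 8.314 * 348 = 2893.272
Pi = 1.421 * 2893.272
Pi = 4111.339512 kPa, rounded to 4 dp:

4111.3395 kPa


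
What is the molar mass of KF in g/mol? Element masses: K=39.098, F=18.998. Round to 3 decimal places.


M = sum(count * atomic_mass) over atoms.
M = 1*39.098 + 1*18.998
M = 39.098 + 18.998
M = 58.096 g/mol, rounded to 3 dp:

58.096 g/mol


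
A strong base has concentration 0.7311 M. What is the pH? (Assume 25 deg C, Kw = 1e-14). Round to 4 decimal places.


A strong base dissociates completely, so [OH-] equals the given concentration.
pOH = -log10([OH-]) = -log10(0.7311) = 0.136023
pH = 14 - pOH = 14 - 0.136023
pH = 13.863977, rounded to 4 dp:

13.8640


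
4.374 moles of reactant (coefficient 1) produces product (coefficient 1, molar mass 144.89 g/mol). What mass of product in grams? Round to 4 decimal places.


Use the coefficient ratio to convert reactant moles to product moles, then multiply by the product's molar mass.
moles_P = moles_R * (coeff_P / coeff_R) = 4.374 * (1/1) = 4.374
mass_P = moles_P * M_P = 4.374 * 144.89
mass_P = 633.74886 g, rounded to 4 dp:

633.7489 g


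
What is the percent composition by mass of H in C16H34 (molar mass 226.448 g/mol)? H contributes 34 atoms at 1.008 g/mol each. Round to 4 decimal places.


pct = 100 * (n_elem * M_elem) / M_total
mass_contribution = 34 * 1.008 = 34.272 g/mol
pct = 100 * 34.272 / 226.448
pct = 15.13460044 %, rounded to 4 dp:

15.1346 %


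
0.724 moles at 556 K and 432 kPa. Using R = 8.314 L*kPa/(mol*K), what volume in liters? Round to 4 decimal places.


PV = nRT, solve for V = nRT / P.
nRT = 0.724 * 8.314 * 556 = 3346.7508
V = 3346.7508 / 432
V = 7.74710833 L, rounded to 4 dp:

7.7471 L


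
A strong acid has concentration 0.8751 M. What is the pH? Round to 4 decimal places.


A strong acid dissociates completely, so [H+] equals the given concentration.
pH = -log10([H+]) = -log10(0.8751)
pH = 0.05794232, rounded to 4 dp:

0.0579


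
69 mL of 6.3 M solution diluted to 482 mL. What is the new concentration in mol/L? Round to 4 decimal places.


Dilution: M1*V1 = M2*V2, solve for M2.
M2 = M1*V1 / V2
M2 = 6.3 * 69 / 482
M2 = 434.7 / 482
M2 = 0.90186722 mol/L, rounded to 4 dp:

0.9019 mol/L


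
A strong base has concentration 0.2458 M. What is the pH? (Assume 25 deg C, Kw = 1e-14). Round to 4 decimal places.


A strong base dissociates completely, so [OH-] equals the given concentration.
pOH = -log10([OH-]) = -log10(0.2458) = 0.609418
pH = 14 - pOH = 14 - 0.609418
pH = 13.390582, rounded to 4 dp:

13.3906


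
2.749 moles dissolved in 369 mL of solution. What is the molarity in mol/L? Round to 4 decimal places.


Convert volume to liters: V_L = V_mL / 1000.
V_L = 369 / 1000 = 0.369 L
M = n / V_L = 2.749 / 0.369
M = 7.4498645 mol/L, rounded to 4 dp:

7.4499 mol/L


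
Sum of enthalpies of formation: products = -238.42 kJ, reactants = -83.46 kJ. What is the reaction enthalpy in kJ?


dH_rxn = sum(dH_f products) - sum(dH_f reactants)
dH_rxn = -238.42 - (-83.46)
dH_rxn = -154.96 kJ:

-154.96 kJ


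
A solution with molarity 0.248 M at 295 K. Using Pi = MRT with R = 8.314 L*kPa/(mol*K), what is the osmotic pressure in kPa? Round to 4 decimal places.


Osmotic pressure (van't Hoff): Pi = M*R*T.
RT = 8.314 * 295 = 2452.63
Pi = 0.248 * 2452.63
Pi = 608.25224 kPa, rounded to 4 dp:

608.2522 kPa


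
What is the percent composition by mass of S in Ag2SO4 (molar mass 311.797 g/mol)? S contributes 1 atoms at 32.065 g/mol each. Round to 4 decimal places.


pct = 100 * (n_elem * M_elem) / M_total
mass_contribution = 1 * 32.065 = 32.065 g/mol
pct = 100 * 32.065 / 311.797
pct = 10.28393474 %, rounded to 4 dp:

10.2839 %


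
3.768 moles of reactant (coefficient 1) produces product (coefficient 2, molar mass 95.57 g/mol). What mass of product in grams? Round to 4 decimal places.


Use the coefficient ratio to convert reactant moles to product moles, then multiply by the product's molar mass.
moles_P = moles_R * (coeff_P / coeff_R) = 3.768 * (2/1) = 7.536
mass_P = moles_P * M_P = 7.536 * 95.57
mass_P = 720.21552 g, rounded to 4 dp:

720.2155 g


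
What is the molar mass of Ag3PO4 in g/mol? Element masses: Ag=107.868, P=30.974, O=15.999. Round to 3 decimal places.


M = sum(count * atomic_mass) over atoms.
M = 3*107.868 + 1*30.974 + 4*15.999
M = 323.604 + 30.974 + 63.996
M = 418.574 g/mol, rounded to 3 dp:

418.574 g/mol


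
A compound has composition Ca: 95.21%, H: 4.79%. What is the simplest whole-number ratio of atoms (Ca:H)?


Assume 100 g of compound, divide each mass% by atomic mass to get moles, then normalize by the smallest to get a raw atom ratio.
Moles per 100 g: Ca: 95.21/40.078 = 2.3756, H: 4.79/1.008 = 4.752
Raw ratio (divide by min = 2.3756): Ca: 1.0, H: 2.0
Multiply by 1 to clear fractions: Ca: 1.0 ~= 1, H: 2.0 ~= 2
Reduce by GCD to get the simplest whole-number ratio:

1:2


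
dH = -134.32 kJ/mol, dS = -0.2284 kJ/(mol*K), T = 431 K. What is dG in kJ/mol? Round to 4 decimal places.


Gibbs: dG = dH - T*dS (consistent units, dS already in kJ/(mol*K)).
T*dS = 431 * -0.2284 = -98.4404
dG = -134.32 - (-98.4404)
dG = -35.8796 kJ/mol, rounded to 4 dp:

-35.8796 kJ/mol


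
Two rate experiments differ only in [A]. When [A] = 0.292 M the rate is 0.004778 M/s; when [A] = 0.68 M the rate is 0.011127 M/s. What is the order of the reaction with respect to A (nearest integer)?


Rate is proportional to [A]^n, so rate2/rate1 = ([A]2/[A]1)^n. Take logs to solve for n.
rate2/rate1 = 0.011127 / 0.004778 = 2.3288
[A]2/[A]1 = 0.68 / 0.292 = 2.3288
n = ln(2.3288) / ln(2.3288) = 1.0
Nearest integer order:

1


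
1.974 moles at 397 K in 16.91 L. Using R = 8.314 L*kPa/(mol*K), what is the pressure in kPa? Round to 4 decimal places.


PV = nRT, solve for P = nRT / V.
nRT = 1.974 * 8.314 * 397 = 6515.4989
P = 6515.4989 / 16.91
P = 385.30448847 kPa, rounded to 4 dp:

385.3045 kPa


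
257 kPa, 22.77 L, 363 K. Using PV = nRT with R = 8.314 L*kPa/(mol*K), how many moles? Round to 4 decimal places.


PV = nRT, solve for n = PV / (RT).
PV = 257 * 22.77 = 5851.89
RT = 8.314 * 363 = 3017.982
n = 5851.89 / 3017.982
n = 1.93900759 mol, rounded to 4 dp:

1.9390 mol


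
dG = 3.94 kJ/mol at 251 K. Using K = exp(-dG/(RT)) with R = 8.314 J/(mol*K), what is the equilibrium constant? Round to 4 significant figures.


dG is in kJ/mol; multiply by 1000 to match R in J/(mol*K).
RT = 8.314 * 251 = 2086.814 J/mol
exponent = -dG*1000 / (RT) = -(3.94*1000) / 2086.814 = -1.8880456
K = exp(-1.8880456)
K = 0.15136735, rounded to 4 significant figures:

0.1514


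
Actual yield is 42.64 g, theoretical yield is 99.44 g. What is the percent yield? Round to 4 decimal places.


% yield = 100 * actual / theoretical
% yield = 100 * 42.64 / 99.44
% yield = 42.88012872 %, rounded to 4 dp:

42.8801 %


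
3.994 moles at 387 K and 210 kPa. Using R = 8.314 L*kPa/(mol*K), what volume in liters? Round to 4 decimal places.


PV = nRT, solve for V = nRT / P.
nRT = 3.994 * 8.314 * 387 = 12850.7669
V = 12850.7669 / 210
V = 61.1941281 L, rounded to 4 dp:

61.1941 L


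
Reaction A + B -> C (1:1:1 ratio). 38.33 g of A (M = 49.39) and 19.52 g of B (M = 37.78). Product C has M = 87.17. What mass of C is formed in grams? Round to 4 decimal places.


Find moles of each reactant; the smaller value is the limiting reagent in a 1:1:1 reaction, so moles_C equals moles of the limiter.
n_A = mass_A / M_A = 38.33 / 49.39 = 0.776068 mol
n_B = mass_B / M_B = 19.52 / 37.78 = 0.516675 mol
Limiting reagent: B (smaller), n_limiting = 0.516675 mol
mass_C = n_limiting * M_C = 0.516675 * 87.17
mass_C = 45.03855975 g, rounded to 4 dp:

45.0386 g


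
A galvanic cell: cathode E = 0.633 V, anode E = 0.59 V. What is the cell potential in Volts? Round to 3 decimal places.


Standard cell potential: E_cell = E_cathode - E_anode.
E_cell = 0.633 - (0.59)
E_cell = 0.043 V, rounded to 3 dp:

0.043 V


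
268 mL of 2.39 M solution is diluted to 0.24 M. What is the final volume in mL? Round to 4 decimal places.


Dilution: M1*V1 = M2*V2, solve for V2.
V2 = M1*V1 / M2
V2 = 2.39 * 268 / 0.24
V2 = 640.52 / 0.24
V2 = 2668.83333333 mL, rounded to 4 dp:

2668.8333 mL


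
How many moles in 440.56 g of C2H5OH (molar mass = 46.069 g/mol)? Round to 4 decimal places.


n = mass / M
n = 440.56 / 46.069
n = 9.56304673 mol, rounded to 4 dp:

9.5630 mol


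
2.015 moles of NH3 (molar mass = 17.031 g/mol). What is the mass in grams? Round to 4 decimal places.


mass = n * M
mass = 2.015 * 17.031
mass = 34.317465 g, rounded to 4 dp:

34.3175 g


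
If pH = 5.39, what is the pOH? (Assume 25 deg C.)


At 25 deg C, pH + pOH = 14.
pOH = 14 - pH = 14 - 5.39
pOH = 8.61:

8.61


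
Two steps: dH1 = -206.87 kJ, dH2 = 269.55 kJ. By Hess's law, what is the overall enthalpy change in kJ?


Hess's law: enthalpy is a state function, so add the step enthalpies.
dH_total = dH1 + dH2 = -206.87 + (269.55)
dH_total = 62.68 kJ:

62.68 kJ


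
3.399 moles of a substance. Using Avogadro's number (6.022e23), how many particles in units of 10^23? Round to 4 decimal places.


N = n * NA, then divide by 1e23 for the requested units.
N / 1e23 = n * 6.022
N / 1e23 = 3.399 * 6.022
N / 1e23 = 20.468778, rounded to 4 dp:

20.4688


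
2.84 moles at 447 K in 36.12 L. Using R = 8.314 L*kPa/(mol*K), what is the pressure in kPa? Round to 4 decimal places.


PV = nRT, solve for P = nRT / V.
nRT = 2.84 * 8.314 * 447 = 10554.4567
P = 10554.4567 / 36.12
P = 292.20533499 kPa, rounded to 4 dp:

292.2053 kPa


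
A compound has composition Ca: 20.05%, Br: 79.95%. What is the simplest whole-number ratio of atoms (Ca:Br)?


Assume 100 g of compound, divide each mass% by atomic mass to get moles, then normalize by the smallest to get a raw atom ratio.
Moles per 100 g: Ca: 20.05/40.078 = 0.5003, Br: 79.95/79.904 = 1.0006
Raw ratio (divide by min = 0.5003): Ca: 1.0, Br: 2.0
Multiply by 1 to clear fractions: Ca: 1.0 ~= 1, Br: 2.0 ~= 2
Reduce by GCD to get the simplest whole-number ratio:

1:2


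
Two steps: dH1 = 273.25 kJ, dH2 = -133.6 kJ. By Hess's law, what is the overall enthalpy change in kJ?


Hess's law: enthalpy is a state function, so add the step enthalpies.
dH_total = dH1 + dH2 = 273.25 + (-133.6)
dH_total = 139.65 kJ:

139.65 kJ


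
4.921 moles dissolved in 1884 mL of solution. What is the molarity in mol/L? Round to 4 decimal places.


Convert volume to liters: V_L = V_mL / 1000.
V_L = 1884 / 1000 = 1.884 L
M = n / V_L = 4.921 / 1.884
M = 2.61199575 mol/L, rounded to 4 dp:

2.6120 mol/L


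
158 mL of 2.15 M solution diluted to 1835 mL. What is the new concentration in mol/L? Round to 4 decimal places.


Dilution: M1*V1 = M2*V2, solve for M2.
M2 = M1*V1 / V2
M2 = 2.15 * 158 / 1835
M2 = 339.7 / 1835
M2 = 0.18512262 mol/L, rounded to 4 dp:

0.1851 mol/L


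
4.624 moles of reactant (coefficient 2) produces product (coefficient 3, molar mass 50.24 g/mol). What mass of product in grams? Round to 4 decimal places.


Use the coefficient ratio to convert reactant moles to product moles, then multiply by the product's molar mass.
moles_P = moles_R * (coeff_P / coeff_R) = 4.624 * (3/2) = 6.936
mass_P = moles_P * M_P = 6.936 * 50.24
mass_P = 348.46464 g, rounded to 4 dp:

348.4646 g


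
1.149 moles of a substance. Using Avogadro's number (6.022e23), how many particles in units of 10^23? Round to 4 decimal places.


N = n * NA, then divide by 1e23 for the requested units.
N / 1e23 = n * 6.022
N / 1e23 = 1.149 * 6.022
N / 1e23 = 6.919278, rounded to 4 dp:

6.9193


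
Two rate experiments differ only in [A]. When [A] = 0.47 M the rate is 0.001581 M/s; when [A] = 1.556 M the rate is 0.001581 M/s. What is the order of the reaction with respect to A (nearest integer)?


Rate is proportional to [A]^n, so rate2/rate1 = ([A]2/[A]1)^n. Take logs to solve for n.
rate2/rate1 = 0.001581 / 0.001581 = 1.0
[A]2/[A]1 = 1.556 / 0.47 = 3.3106
n = ln(1.0) / ln(3.3106) = 0.0
Nearest integer order:

0


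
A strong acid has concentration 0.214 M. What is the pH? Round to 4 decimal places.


A strong acid dissociates completely, so [H+] equals the given concentration.
pH = -log10([H+]) = -log10(0.214)
pH = 0.66958623, rounded to 4 dp:

0.6696


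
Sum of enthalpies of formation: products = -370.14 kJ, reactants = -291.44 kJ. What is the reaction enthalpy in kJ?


dH_rxn = sum(dH_f products) - sum(dH_f reactants)
dH_rxn = -370.14 - (-291.44)
dH_rxn = -78.7 kJ:

-78.70 kJ


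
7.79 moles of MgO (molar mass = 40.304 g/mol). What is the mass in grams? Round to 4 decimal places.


mass = n * M
mass = 7.79 * 40.304
mass = 313.96816 g, rounded to 4 dp:

313.9682 g


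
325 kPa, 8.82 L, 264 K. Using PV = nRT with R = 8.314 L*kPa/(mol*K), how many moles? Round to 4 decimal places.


PV = nRT, solve for n = PV / (RT).
PV = 325 * 8.82 = 2866.5
RT = 8.314 * 264 = 2194.896
n = 2866.5 / 2194.896
n = 1.30598443 mol, rounded to 4 dp:

1.3060 mol


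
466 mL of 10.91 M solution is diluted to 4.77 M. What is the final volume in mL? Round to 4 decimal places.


Dilution: M1*V1 = M2*V2, solve for V2.
V2 = M1*V1 / M2
V2 = 10.91 * 466 / 4.77
V2 = 5084.06 / 4.77
V2 = 1065.84067086 mL, rounded to 4 dp:

1065.8407 mL


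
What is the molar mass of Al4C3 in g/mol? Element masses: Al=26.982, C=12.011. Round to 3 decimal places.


M = sum(count * atomic_mass) over atoms.
M = 4*26.982 + 3*12.011
M = 107.928 + 36.033
M = 143.961 g/mol, rounded to 3 dp:

143.961 g/mol


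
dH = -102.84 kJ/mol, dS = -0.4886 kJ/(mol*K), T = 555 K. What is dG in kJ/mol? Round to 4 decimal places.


Gibbs: dG = dH - T*dS (consistent units, dS already in kJ/(mol*K)).
T*dS = 555 * -0.4886 = -271.173
dG = -102.84 - (-271.173)
dG = 168.333 kJ/mol, rounded to 4 dp:

168.3330 kJ/mol


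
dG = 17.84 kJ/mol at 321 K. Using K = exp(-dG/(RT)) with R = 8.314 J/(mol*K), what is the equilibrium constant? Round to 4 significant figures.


dG is in kJ/mol; multiply by 1000 to match R in J/(mol*K).
RT = 8.314 * 321 = 2668.794 J/mol
exponent = -dG*1000 / (RT) = -(17.84*1000) / 2668.794 = -6.68466731
K = exp(-6.68466731)
K = 0.0012499305, rounded to 4 significant figures:

0.001250


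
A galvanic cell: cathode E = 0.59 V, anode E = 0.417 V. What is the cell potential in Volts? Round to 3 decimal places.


Standard cell potential: E_cell = E_cathode - E_anode.
E_cell = 0.59 - (0.417)
E_cell = 0.173 V, rounded to 3 dp:

0.173 V


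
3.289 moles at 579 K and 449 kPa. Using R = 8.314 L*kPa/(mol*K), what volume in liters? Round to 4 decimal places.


PV = nRT, solve for V = nRT / P.
nRT = 3.289 * 8.314 * 579 = 15832.6079
V = 15832.6079 / 449
V = 35.26193296 L, rounded to 4 dp:

35.2619 L


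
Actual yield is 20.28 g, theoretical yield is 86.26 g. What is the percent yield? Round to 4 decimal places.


% yield = 100 * actual / theoretical
% yield = 100 * 20.28 / 86.26
% yield = 23.51031764 %, rounded to 4 dp:

23.5103 %


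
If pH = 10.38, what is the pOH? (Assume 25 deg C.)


At 25 deg C, pH + pOH = 14.
pOH = 14 - pH = 14 - 10.38
pOH = 3.62:

3.62


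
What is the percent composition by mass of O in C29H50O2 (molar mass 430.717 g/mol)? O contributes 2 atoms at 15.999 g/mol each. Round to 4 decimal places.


pct = 100 * (n_elem * M_elem) / M_total
mass_contribution = 2 * 15.999 = 31.998 g/mol
pct = 100 * 31.998 / 430.717
pct = 7.42900791 %, rounded to 4 dp:

7.4290 %


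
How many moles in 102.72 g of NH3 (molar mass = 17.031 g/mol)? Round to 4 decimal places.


n = mass / M
n = 102.72 / 17.031
n = 6.03135459 mol, rounded to 4 dp:

6.0314 mol


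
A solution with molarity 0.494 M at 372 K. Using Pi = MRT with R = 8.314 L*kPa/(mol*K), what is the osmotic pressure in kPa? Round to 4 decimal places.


Osmotic pressure (van't Hoff): Pi = M*R*T.
RT = 8.314 * 372 = 3092.808
Pi = 0.494 * 3092.808
Pi = 1527.847152 kPa, rounded to 4 dp:

1527.8472 kPa


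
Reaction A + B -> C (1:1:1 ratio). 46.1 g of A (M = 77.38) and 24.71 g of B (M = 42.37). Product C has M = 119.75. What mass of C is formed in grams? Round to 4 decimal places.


Find moles of each reactant; the smaller value is the limiting reagent in a 1:1:1 reaction, so moles_C equals moles of the limiter.
n_A = mass_A / M_A = 46.1 / 77.38 = 0.595761 mol
n_B = mass_B / M_B = 24.71 / 42.37 = 0.583196 mol
Limiting reagent: B (smaller), n_limiting = 0.583196 mol
mass_C = n_limiting * M_C = 0.583196 * 119.75
mass_C = 69.837721 g, rounded to 4 dp:

69.8377 g


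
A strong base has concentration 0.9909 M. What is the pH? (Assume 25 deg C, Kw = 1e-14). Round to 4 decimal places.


A strong base dissociates completely, so [OH-] equals the given concentration.
pOH = -log10([OH-]) = -log10(0.9909) = 0.00397
pH = 14 - pOH = 14 - 0.00397
pH = 13.99603, rounded to 4 dp:

13.9960


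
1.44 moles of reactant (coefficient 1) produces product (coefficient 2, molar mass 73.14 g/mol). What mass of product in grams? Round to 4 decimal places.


Use the coefficient ratio to convert reactant moles to product moles, then multiply by the product's molar mass.
moles_P = moles_R * (coeff_P / coeff_R) = 1.44 * (2/1) = 2.88
mass_P = moles_P * M_P = 2.88 * 73.14
mass_P = 210.6432 g, rounded to 4 dp:

210.6432 g


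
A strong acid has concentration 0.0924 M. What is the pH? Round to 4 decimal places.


A strong acid dissociates completely, so [H+] equals the given concentration.
pH = -log10([H+]) = -log10(0.0924)
pH = 1.03432803, rounded to 4 dp:

1.0343


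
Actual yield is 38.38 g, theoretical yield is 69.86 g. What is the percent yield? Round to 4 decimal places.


% yield = 100 * actual / theoretical
% yield = 100 * 38.38 / 69.86
% yield = 54.93844833 %, rounded to 4 dp:

54.9384 %


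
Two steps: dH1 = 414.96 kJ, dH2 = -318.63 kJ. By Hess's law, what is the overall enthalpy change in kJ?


Hess's law: enthalpy is a state function, so add the step enthalpies.
dH_total = dH1 + dH2 = 414.96 + (-318.63)
dH_total = 96.33 kJ:

96.33 kJ


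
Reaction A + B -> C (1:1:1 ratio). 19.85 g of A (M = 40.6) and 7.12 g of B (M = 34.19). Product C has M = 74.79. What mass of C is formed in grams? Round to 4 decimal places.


Find moles of each reactant; the smaller value is the limiting reagent in a 1:1:1 reaction, so moles_C equals moles of the limiter.
n_A = mass_A / M_A = 19.85 / 40.6 = 0.488916 mol
n_B = mass_B / M_B = 7.12 / 34.19 = 0.208248 mol
Limiting reagent: B (smaller), n_limiting = 0.208248 mol
mass_C = n_limiting * M_C = 0.208248 * 74.79
mass_C = 15.57486792 g, rounded to 4 dp:

15.5749 g


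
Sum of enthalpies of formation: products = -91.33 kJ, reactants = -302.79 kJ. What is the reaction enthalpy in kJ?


dH_rxn = sum(dH_f products) - sum(dH_f reactants)
dH_rxn = -91.33 - (-302.79)
dH_rxn = 211.46 kJ:

211.46 kJ


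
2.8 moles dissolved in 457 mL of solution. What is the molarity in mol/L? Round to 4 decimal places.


Convert volume to liters: V_L = V_mL / 1000.
V_L = 457 / 1000 = 0.457 L
M = n / V_L = 2.8 / 0.457
M = 6.12691466 mol/L, rounded to 4 dp:

6.1269 mol/L


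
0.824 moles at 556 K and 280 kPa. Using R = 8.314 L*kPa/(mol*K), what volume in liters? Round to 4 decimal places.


PV = nRT, solve for V = nRT / P.
nRT = 0.824 * 8.314 * 556 = 3809.0092
V = 3809.0092 / 280
V = 13.60360429 L, rounded to 4 dp:

13.6036 L


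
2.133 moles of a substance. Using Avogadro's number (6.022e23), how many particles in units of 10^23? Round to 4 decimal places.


N = n * NA, then divide by 1e23 for the requested units.
N / 1e23 = n * 6.022
N / 1e23 = 2.133 * 6.022
N / 1e23 = 12.844926, rounded to 4 dp:

12.8449


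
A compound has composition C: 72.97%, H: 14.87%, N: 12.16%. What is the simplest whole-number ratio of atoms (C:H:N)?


Assume 100 g of compound, divide each mass% by atomic mass to get moles, then normalize by the smallest to get a raw atom ratio.
Moles per 100 g: C: 72.97/12.011 = 6.0753, H: 14.87/1.008 = 14.752, N: 12.16/14.007 = 0.8681
Raw ratio (divide by min = 0.8681): C: 6.998, H: 16.993, N: 1.0
Multiply by 1 to clear fractions: C: 6.998 ~= 7, H: 16.993 ~= 17, N: 1.0 ~= 1
Reduce by GCD to get the simplest whole-number ratio:

7:17:1


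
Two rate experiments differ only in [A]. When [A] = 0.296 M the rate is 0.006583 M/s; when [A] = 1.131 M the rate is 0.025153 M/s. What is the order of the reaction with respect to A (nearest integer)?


Rate is proportional to [A]^n, so rate2/rate1 = ([A]2/[A]1)^n. Take logs to solve for n.
rate2/rate1 = 0.025153 / 0.006583 = 3.8209
[A]2/[A]1 = 1.131 / 0.296 = 3.8209
n = ln(3.8209) / ln(3.8209) = 1.0
Nearest integer order:

1


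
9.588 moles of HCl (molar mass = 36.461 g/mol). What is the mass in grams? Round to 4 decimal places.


mass = n * M
mass = 9.588 * 36.461
mass = 349.588068 g, rounded to 4 dp:

349.5881 g


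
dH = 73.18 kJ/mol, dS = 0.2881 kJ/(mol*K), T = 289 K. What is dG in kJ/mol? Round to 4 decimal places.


Gibbs: dG = dH - T*dS (consistent units, dS already in kJ/(mol*K)).
T*dS = 289 * 0.2881 = 83.2609
dG = 73.18 - (83.2609)
dG = -10.0809 kJ/mol, rounded to 4 dp:

-10.0809 kJ/mol


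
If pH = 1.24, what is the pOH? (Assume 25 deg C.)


At 25 deg C, pH + pOH = 14.
pOH = 14 - pH = 14 - 1.24
pOH = 12.76:

12.76


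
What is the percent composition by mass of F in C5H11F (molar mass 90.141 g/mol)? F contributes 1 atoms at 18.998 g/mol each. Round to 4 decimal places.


pct = 100 * (n_elem * M_elem) / M_total
mass_contribution = 1 * 18.998 = 18.998 g/mol
pct = 100 * 18.998 / 90.141
pct = 21.07587003 %, rounded to 4 dp:

21.0759 %


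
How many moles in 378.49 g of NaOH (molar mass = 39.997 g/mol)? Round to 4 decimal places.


n = mass / M
n = 378.49 / 39.997
n = 9.46295972 mol, rounded to 4 dp:

9.4630 mol


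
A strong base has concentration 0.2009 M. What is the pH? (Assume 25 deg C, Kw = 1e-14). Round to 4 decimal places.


A strong base dissociates completely, so [OH-] equals the given concentration.
pOH = -log10([OH-]) = -log10(0.2009) = 0.69702
pH = 14 - pOH = 14 - 0.69702
pH = 13.30298, rounded to 4 dp:

13.3030


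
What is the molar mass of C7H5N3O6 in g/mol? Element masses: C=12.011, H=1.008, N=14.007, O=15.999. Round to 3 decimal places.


M = sum(count * atomic_mass) over atoms.
M = 7*12.011 + 5*1.008 + 3*14.007 + 6*15.999
M = 84.077 + 5.04 + 42.021 + 95.994
M = 227.132 g/mol, rounded to 3 dp:

227.132 g/mol


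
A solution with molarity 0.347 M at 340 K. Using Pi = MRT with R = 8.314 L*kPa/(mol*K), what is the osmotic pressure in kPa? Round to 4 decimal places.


Osmotic pressure (van't Hoff): Pi = M*R*T.
RT = 8.314 * 340 = 2826.76
Pi = 0.347 * 2826.76
Pi = 980.88572 kPa, rounded to 4 dp:

980.8857 kPa


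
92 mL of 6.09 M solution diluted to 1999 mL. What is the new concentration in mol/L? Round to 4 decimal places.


Dilution: M1*V1 = M2*V2, solve for M2.
M2 = M1*V1 / V2
M2 = 6.09 * 92 / 1999
M2 = 560.28 / 1999
M2 = 0.28028014 mol/L, rounded to 4 dp:

0.2803 mol/L


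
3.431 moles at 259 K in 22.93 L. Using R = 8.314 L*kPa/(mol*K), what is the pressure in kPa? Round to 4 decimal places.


PV = nRT, solve for P = nRT / V.
nRT = 3.431 * 8.314 * 259 = 7388.0615
P = 7388.0615 / 22.93
P = 322.20067597 kPa, rounded to 4 dp:

322.2007 kPa


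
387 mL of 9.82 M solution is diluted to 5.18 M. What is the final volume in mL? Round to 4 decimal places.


Dilution: M1*V1 = M2*V2, solve for V2.
V2 = M1*V1 / M2
V2 = 9.82 * 387 / 5.18
V2 = 3800.34 / 5.18
V2 = 733.65637066 mL, rounded to 4 dp:

733.6564 mL


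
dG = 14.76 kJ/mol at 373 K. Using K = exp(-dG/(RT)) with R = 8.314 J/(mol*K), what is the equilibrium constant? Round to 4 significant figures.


dG is in kJ/mol; multiply by 1000 to match R in J/(mol*K).
RT = 8.314 * 373 = 3101.122 J/mol
exponent = -dG*1000 / (RT) = -(14.76*1000) / 3101.122 = -4.75956767
K = exp(-4.75956767)
K = 0.0085693134, rounded to 4 significant figures:

0.008569


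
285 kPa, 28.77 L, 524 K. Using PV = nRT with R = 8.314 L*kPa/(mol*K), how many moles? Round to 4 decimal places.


PV = nRT, solve for n = PV / (RT).
PV = 285 * 28.77 = 8199.45
RT = 8.314 * 524 = 4356.536
n = 8199.45 / 4356.536
n = 1.88210312 mol, rounded to 4 dp:

1.8821 mol


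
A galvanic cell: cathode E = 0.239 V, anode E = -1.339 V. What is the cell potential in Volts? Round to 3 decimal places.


Standard cell potential: E_cell = E_cathode - E_anode.
E_cell = 0.239 - (-1.339)
E_cell = 1.578 V, rounded to 3 dp:

1.578 V


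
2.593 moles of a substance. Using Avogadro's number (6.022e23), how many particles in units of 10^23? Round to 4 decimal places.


N = n * NA, then divide by 1e23 for the requested units.
N / 1e23 = n * 6.022
N / 1e23 = 2.593 * 6.022
N / 1e23 = 15.615046, rounded to 4 dp:

15.6150


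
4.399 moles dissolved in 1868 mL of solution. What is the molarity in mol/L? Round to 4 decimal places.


Convert volume to liters: V_L = V_mL / 1000.
V_L = 1868 / 1000 = 1.868 L
M = n / V_L = 4.399 / 1.868
M = 2.35492505 mol/L, rounded to 4 dp:

2.3549 mol/L


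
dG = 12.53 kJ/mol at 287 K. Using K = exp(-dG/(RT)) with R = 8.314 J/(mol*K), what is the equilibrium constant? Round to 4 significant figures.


dG is in kJ/mol; multiply by 1000 to match R in J/(mol*K).
RT = 8.314 * 287 = 2386.118 J/mol
exponent = -dG*1000 / (RT) = -(12.53*1000) / 2386.118 = -5.25120719
K = exp(-5.25120719)
K = 0.0052411875, rounded to 4 significant figures:

0.005241


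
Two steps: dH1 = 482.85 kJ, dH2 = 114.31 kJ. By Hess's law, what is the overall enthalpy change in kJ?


Hess's law: enthalpy is a state function, so add the step enthalpies.
dH_total = dH1 + dH2 = 482.85 + (114.31)
dH_total = 597.16 kJ:

597.16 kJ


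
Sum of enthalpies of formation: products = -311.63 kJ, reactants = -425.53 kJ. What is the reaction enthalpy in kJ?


dH_rxn = sum(dH_f products) - sum(dH_f reactants)
dH_rxn = -311.63 - (-425.53)
dH_rxn = 113.9 kJ:

113.90 kJ


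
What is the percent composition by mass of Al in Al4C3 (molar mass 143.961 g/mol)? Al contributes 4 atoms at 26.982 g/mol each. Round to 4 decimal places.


pct = 100 * (n_elem * M_elem) / M_total
mass_contribution = 4 * 26.982 = 107.928 g/mol
pct = 100 * 107.928 / 143.961
pct = 74.97030446 %, rounded to 4 dp:

74.9703 %


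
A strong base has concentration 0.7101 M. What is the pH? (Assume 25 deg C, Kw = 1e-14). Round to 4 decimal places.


A strong base dissociates completely, so [OH-] equals the given concentration.
pOH = -log10([OH-]) = -log10(0.7101) = 0.14868
pH = 14 - pOH = 14 - 0.14868
pH = 13.85132, rounded to 4 dp:

13.8513


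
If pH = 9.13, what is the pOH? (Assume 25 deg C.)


At 25 deg C, pH + pOH = 14.
pOH = 14 - pH = 14 - 9.13
pOH = 4.87:

4.87


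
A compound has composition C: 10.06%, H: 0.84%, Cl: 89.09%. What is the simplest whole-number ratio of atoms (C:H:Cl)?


Assume 100 g of compound, divide each mass% by atomic mass to get moles, then normalize by the smallest to get a raw atom ratio.
Moles per 100 g: C: 10.06/12.011 = 0.8376, H: 0.84/1.008 = 0.8333, Cl: 89.09/35.453 = 2.5129
Raw ratio (divide by min = 0.8333): C: 1.005, H: 1.0, Cl: 3.015
Multiply by 1 to clear fractions: C: 1.005 ~= 1, H: 1.0 ~= 1, Cl: 3.015 ~= 3
Reduce by GCD to get the simplest whole-number ratio:

1:1:3


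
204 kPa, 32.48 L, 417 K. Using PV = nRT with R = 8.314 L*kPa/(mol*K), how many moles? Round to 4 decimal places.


PV = nRT, solve for n = PV / (RT).
PV = 204 * 32.48 = 6625.92
RT = 8.314 * 417 = 3466.938
n = 6625.92 / 3466.938
n = 1.91117349 mol, rounded to 4 dp:

1.9112 mol


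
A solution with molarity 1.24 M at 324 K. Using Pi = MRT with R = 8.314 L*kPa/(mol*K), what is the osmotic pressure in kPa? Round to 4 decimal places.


Osmotic pressure (van't Hoff): Pi = M*R*T.
RT = 8.314 * 324 = 2693.736
Pi = 1.24 * 2693.736
Pi = 3340.23264 kPa, rounded to 4 dp:

3340.2326 kPa


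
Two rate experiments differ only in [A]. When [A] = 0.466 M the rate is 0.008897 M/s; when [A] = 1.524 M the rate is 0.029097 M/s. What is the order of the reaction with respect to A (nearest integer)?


Rate is proportional to [A]^n, so rate2/rate1 = ([A]2/[A]1)^n. Take logs to solve for n.
rate2/rate1 = 0.029097 / 0.008897 = 3.2704
[A]2/[A]1 = 1.524 / 0.466 = 3.2704
n = ln(3.2704) / ln(3.2704) = 1.0
Nearest integer order:

1


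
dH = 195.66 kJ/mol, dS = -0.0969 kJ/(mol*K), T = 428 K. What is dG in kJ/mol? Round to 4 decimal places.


Gibbs: dG = dH - T*dS (consistent units, dS already in kJ/(mol*K)).
T*dS = 428 * -0.0969 = -41.4732
dG = 195.66 - (-41.4732)
dG = 237.1332 kJ/mol, rounded to 4 dp:

237.1332 kJ/mol


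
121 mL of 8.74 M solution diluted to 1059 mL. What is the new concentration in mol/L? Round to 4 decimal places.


Dilution: M1*V1 = M2*V2, solve for M2.
M2 = M1*V1 / V2
M2 = 8.74 * 121 / 1059
M2 = 1057.54 / 1059
M2 = 0.99862134 mol/L, rounded to 4 dp:

0.9986 mol/L


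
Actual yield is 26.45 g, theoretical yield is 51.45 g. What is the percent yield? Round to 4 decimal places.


% yield = 100 * actual / theoretical
% yield = 100 * 26.45 / 51.45
% yield = 51.40913508 %, rounded to 4 dp:

51.4091 %


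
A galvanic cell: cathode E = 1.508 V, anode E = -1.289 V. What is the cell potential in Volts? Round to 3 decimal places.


Standard cell potential: E_cell = E_cathode - E_anode.
E_cell = 1.508 - (-1.289)
E_cell = 2.797 V, rounded to 3 dp:

2.797 V


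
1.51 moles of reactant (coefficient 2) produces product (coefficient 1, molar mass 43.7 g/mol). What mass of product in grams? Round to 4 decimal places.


Use the coefficient ratio to convert reactant moles to product moles, then multiply by the product's molar mass.
moles_P = moles_R * (coeff_P / coeff_R) = 1.51 * (1/2) = 0.755
mass_P = moles_P * M_P = 0.755 * 43.7
mass_P = 32.9935 g, rounded to 4 dp:

32.9935 g


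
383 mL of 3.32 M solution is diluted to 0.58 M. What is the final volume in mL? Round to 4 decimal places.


Dilution: M1*V1 = M2*V2, solve for V2.
V2 = M1*V1 / M2
V2 = 3.32 * 383 / 0.58
V2 = 1271.56 / 0.58
V2 = 2192.34482759 mL, rounded to 4 dp:

2192.3448 mL


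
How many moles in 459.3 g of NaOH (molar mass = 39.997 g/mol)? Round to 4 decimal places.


n = mass / M
n = 459.3 / 39.997
n = 11.48336125 mol, rounded to 4 dp:

11.4834 mol


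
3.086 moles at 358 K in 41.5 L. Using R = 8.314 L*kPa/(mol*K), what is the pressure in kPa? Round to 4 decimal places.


PV = nRT, solve for P = nRT / V.
nRT = 3.086 * 8.314 * 358 = 9185.2074
P = 9185.2074 / 41.5
P = 221.3302988 kPa, rounded to 4 dp:

221.3303 kPa


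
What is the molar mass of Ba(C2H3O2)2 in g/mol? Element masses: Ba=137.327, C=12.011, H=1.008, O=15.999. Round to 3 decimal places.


M = sum(count * atomic_mass) over atoms.
M = 1*137.327 + 4*12.011 + 6*1.008 + 4*15.999
M = 137.327 + 48.044 + 6.048 + 63.996
M = 255.415 g/mol, rounded to 3 dp:

255.415 g/mol


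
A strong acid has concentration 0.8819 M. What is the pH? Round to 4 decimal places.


A strong acid dissociates completely, so [H+] equals the given concentration.
pH = -log10([H+]) = -log10(0.8819)
pH = 0.05458066, rounded to 4 dp:

0.0546


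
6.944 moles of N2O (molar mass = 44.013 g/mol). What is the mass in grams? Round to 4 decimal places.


mass = n * M
mass = 6.944 * 44.013
mass = 305.626272 g, rounded to 4 dp:

305.6263 g


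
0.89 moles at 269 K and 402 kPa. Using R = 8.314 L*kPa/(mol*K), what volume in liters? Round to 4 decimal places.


PV = nRT, solve for V = nRT / P.
nRT = 0.89 * 8.314 * 269 = 1990.4547
V = 1990.4547 / 402
V = 4.95137985 L, rounded to 4 dp:

4.9514 L


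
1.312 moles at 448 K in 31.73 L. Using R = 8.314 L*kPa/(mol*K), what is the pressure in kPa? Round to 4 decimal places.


PV = nRT, solve for P = nRT / V.
nRT = 1.312 * 8.314 * 448 = 4886.7697
P = 4886.7697 / 31.73
P = 154.01102112 kPa, rounded to 4 dp:

154.0110 kPa


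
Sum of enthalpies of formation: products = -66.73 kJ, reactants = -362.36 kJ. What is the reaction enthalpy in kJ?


dH_rxn = sum(dH_f products) - sum(dH_f reactants)
dH_rxn = -66.73 - (-362.36)
dH_rxn = 295.63 kJ:

295.63 kJ


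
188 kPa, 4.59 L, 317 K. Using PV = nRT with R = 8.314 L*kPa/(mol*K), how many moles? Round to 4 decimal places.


PV = nRT, solve for n = PV / (RT).
PV = 188 * 4.59 = 862.92
RT = 8.314 * 317 = 2635.538
n = 862.92 / 2635.538
n = 0.32741702 mol, rounded to 4 dp:

0.3274 mol


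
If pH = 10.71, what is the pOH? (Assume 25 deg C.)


At 25 deg C, pH + pOH = 14.
pOH = 14 - pH = 14 - 10.71
pOH = 3.29:

3.29


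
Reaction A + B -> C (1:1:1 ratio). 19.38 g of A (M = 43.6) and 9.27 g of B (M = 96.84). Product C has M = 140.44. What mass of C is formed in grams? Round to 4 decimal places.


Find moles of each reactant; the smaller value is the limiting reagent in a 1:1:1 reaction, so moles_C equals moles of the limiter.
n_A = mass_A / M_A = 19.38 / 43.6 = 0.444495 mol
n_B = mass_B / M_B = 9.27 / 96.84 = 0.095725 mol
Limiting reagent: B (smaller), n_limiting = 0.095725 mol
mass_C = n_limiting * M_C = 0.095725 * 140.44
mass_C = 13.443619 g, rounded to 4 dp:

13.4436 g


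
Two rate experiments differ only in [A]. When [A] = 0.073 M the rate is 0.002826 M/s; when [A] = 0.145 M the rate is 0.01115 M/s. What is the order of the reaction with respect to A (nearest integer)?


Rate is proportional to [A]^n, so rate2/rate1 = ([A]2/[A]1)^n. Take logs to solve for n.
rate2/rate1 = 0.01115 / 0.002826 = 3.9455
[A]2/[A]1 = 0.145 / 0.073 = 1.9863
n = ln(3.9455) / ln(1.9863) = 2.0
Nearest integer order:

2


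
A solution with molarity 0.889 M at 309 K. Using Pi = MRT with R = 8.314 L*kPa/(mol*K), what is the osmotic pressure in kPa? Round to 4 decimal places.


Osmotic pressure (van't Hoff): Pi = M*R*T.
RT = 8.314 * 309 = 2569.026
Pi = 0.889 * 2569.026
Pi = 2283.864114 kPa, rounded to 4 dp:

2283.8641 kPa


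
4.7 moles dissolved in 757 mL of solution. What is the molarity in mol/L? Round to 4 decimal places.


Convert volume to liters: V_L = V_mL / 1000.
V_L = 757 / 1000 = 0.757 L
M = n / V_L = 4.7 / 0.757
M = 6.20871863 mol/L, rounded to 4 dp:

6.2087 mol/L


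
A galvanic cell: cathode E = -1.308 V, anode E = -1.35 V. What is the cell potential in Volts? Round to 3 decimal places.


Standard cell potential: E_cell = E_cathode - E_anode.
E_cell = -1.308 - (-1.35)
E_cell = 0.042 V, rounded to 3 dp:

0.042 V


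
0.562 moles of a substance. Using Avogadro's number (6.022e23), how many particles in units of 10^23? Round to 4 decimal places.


N = n * NA, then divide by 1e23 for the requested units.
N / 1e23 = n * 6.022
N / 1e23 = 0.562 * 6.022
N / 1e23 = 3.384364, rounded to 4 dp:

3.3844


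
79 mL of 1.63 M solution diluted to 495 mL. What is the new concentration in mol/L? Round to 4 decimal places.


Dilution: M1*V1 = M2*V2, solve for M2.
M2 = M1*V1 / V2
M2 = 1.63 * 79 / 495
M2 = 128.77 / 495
M2 = 0.26014141 mol/L, rounded to 4 dp:

0.2601 mol/L


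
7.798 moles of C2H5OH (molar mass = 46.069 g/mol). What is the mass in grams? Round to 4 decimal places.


mass = n * M
mass = 7.798 * 46.069
mass = 359.246062 g, rounded to 4 dp:

359.2461 g


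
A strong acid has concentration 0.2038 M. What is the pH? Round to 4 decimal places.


A strong acid dissociates completely, so [H+] equals the given concentration.
pH = -log10([H+]) = -log10(0.2038)
pH = 0.69079582, rounded to 4 dp:

0.6908


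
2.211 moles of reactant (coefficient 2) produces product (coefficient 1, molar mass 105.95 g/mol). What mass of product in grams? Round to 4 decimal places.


Use the coefficient ratio to convert reactant moles to product moles, then multiply by the product's molar mass.
moles_P = moles_R * (coeff_P / coeff_R) = 2.211 * (1/2) = 1.1055
mass_P = moles_P * M_P = 1.1055 * 105.95
mass_P = 117.127725 g, rounded to 4 dp:

117.1277 g


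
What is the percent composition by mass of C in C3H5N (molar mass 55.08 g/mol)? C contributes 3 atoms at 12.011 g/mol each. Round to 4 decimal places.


pct = 100 * (n_elem * M_elem) / M_total
mass_contribution = 3 * 12.011 = 36.033 g/mol
pct = 100 * 36.033 / 55.08
pct = 65.41938998 %, rounded to 4 dp:

65.4194 %


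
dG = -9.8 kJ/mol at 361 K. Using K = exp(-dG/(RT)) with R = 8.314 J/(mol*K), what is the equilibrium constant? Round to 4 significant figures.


dG is in kJ/mol; multiply by 1000 to match R in J/(mol*K).
RT = 8.314 * 361 = 3001.354 J/mol
exponent = -dG*1000 / (RT) = -(-9.8*1000) / 3001.354 = 3.26519298
K = exp(3.26519298)
K = 26.185164, rounded to 4 significant figures:

26.19


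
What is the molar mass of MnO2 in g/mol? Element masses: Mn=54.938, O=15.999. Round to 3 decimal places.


M = sum(count * atomic_mass) over atoms.
M = 1*54.938 + 2*15.999
M = 54.938 + 31.998
M = 86.936 g/mol, rounded to 3 dp:

86.936 g/mol


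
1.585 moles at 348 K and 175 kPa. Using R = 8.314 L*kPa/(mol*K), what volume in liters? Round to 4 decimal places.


PV = nRT, solve for V = nRT / P.
nRT = 1.585 * 8.314 * 348 = 4585.8361
V = 4585.8361 / 175
V = 26.20477771 L, rounded to 4 dp:

26.2048 L


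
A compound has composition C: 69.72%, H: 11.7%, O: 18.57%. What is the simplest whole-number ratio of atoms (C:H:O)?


Assume 100 g of compound, divide each mass% by atomic mass to get moles, then normalize by the smallest to get a raw atom ratio.
Moles per 100 g: C: 69.72/12.011 = 5.8047, H: 11.7/1.008 = 11.6071, O: 18.57/15.999 = 1.1607
Raw ratio (divide by min = 1.1607): C: 5.001, H: 10.0, O: 1.0
Multiply by 1 to clear fractions: C: 5.001 ~= 5, H: 10.0 ~= 10, O: 1.0 ~= 1
Reduce by GCD to get the simplest whole-number ratio:

5:10:1


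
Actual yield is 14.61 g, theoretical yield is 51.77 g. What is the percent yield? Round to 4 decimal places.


% yield = 100 * actual / theoretical
% yield = 100 * 14.61 / 51.77
% yield = 28.2209774 %, rounded to 4 dp:

28.2210 %
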